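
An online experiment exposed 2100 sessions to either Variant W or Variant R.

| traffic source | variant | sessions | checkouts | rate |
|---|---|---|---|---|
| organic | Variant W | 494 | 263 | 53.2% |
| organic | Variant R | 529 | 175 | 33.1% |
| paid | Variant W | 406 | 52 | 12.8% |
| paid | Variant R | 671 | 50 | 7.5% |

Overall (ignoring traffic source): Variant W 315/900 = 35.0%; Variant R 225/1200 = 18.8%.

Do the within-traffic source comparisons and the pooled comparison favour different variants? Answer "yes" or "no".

no

Within each traffic source level (organic 53.2% vs 33.1%; paid 12.8% vs 7.5%), Variant W has the higher rate every time. Pooled: 35.0% vs 18.8% — Variant W has the higher rate overall. They agree.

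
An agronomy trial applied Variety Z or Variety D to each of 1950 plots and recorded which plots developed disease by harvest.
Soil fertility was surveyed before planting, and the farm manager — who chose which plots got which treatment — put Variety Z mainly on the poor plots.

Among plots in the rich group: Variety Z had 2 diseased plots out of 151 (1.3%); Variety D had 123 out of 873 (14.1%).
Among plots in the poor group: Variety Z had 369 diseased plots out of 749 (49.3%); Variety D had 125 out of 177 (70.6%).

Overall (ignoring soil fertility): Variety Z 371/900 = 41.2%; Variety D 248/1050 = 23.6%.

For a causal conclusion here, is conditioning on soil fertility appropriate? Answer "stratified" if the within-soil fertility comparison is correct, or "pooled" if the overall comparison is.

The stratified and pooled comparisons disagree (Variety Z wins within each soil fertility; Variety D wins overall), so the answer turns on the causal role of soil fertility.
The imbalance in soil fertility arose from how plots were allocated, not from anything the variety did; and soil fertility independently affects the outcome. The pooled gap is confounded — condition on soil fertility.
Within each level — rich: 1.3% vs 14.1%; poor: 49.3% vs 70.6% — Variety Z is lower every time.

stratified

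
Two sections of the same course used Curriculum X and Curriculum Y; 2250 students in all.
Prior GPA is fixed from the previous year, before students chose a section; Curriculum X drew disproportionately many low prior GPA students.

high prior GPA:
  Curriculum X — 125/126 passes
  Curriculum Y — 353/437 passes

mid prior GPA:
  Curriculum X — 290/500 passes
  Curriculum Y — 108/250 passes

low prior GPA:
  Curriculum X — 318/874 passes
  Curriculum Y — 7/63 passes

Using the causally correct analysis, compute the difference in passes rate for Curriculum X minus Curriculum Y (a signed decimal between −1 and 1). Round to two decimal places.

The prior GPA band-specific comparison favours Curriculum X throughout, but the pooled figures favour Curriculum Y. The question is whether to condition on prior GPA band.
The imbalance in prior GPA band arose from how students were allocated, not from anything the teaching method did; and prior GPA band independently affects the outcome. The pooled gap is confounded — condition on prior GPA band.
Adjusting over the population distribution of prior GPA band: 0.250·(0.992−0.808) + 0.333·(0.580−0.432) + 0.416·(0.364−0.111) = +0.201.

+0.20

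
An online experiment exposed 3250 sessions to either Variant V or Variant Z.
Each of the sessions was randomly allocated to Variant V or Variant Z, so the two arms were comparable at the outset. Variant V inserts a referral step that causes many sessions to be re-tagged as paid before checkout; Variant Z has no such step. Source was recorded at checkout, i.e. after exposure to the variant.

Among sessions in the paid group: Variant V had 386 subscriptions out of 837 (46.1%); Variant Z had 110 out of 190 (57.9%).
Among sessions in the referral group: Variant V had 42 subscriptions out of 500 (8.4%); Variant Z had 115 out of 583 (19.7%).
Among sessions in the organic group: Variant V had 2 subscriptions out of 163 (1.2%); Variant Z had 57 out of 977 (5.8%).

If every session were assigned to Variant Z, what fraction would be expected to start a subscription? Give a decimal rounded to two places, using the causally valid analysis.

0.16

The traffic source-specific comparison favours Variant Z throughout, but the pooled figures favour Variant V. The question is whether to condition on traffic source.
Stratifying would compare variants among sessions the variants themselves sorted into traffic source groups — a form of selection on an intermediate. The unconditioned pooled rates give the total causal effect.
So P(outcome | do(Variant Z)) is just the pooled rate for Variant Z: 282/1750 = 0.161.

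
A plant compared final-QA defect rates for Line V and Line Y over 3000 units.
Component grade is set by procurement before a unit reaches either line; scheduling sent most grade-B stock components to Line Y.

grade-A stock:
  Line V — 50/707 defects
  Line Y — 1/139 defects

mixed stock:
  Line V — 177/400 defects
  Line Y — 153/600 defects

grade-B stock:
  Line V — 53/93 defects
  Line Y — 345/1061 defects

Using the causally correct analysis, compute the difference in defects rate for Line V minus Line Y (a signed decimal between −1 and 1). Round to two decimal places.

Since component grade is a pre-existing factor (not a product of the line) and it affects the outcome on its own, it is a confounder. The stratified rates, not the pooled rate, identify the causal effect.
Adjusting over the population distribution of component grade: 0.282·(0.071−0.007) + 0.333·(0.443−0.255) + 0.385·(0.570−0.325) = +0.175.

+0.17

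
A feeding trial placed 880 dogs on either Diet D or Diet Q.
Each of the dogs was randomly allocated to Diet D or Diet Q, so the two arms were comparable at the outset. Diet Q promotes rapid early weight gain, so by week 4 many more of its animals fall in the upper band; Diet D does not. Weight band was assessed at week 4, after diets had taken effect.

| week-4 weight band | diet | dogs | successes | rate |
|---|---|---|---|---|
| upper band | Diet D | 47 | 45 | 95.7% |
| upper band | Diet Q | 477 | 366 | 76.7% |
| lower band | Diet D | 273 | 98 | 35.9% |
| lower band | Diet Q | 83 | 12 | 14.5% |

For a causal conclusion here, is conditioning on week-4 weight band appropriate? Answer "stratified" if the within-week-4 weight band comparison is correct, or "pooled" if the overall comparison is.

The distribution of week-4 weight band is itself part of what the diet does — it is an intermediate outcome. Holding it fixed would remove that part of the effect; the total effect is the pooled difference.
Pooled: Diet D 44.7% vs Diet Q 67.5%; Diet Q is higher overall.

pooled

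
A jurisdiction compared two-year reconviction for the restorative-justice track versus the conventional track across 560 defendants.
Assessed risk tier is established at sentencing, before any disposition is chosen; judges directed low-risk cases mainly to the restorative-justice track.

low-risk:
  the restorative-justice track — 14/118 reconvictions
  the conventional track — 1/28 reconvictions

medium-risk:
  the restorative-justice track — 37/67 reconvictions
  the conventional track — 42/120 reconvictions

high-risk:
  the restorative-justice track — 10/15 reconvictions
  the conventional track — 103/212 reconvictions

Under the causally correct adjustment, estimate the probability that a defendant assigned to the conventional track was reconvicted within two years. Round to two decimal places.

0.32

Assessed risk tier differs across dispositions for reasons unrelated to any effect of the disposition itself, and it separately predicts the outcome — a classic confounder. We must compare within assessed risk tier levels.
Standardising the conventional track to the population assessed risk tier mix: 0.261·1/28 + 0.334·42/120 + 0.405·103/212 = 0.323.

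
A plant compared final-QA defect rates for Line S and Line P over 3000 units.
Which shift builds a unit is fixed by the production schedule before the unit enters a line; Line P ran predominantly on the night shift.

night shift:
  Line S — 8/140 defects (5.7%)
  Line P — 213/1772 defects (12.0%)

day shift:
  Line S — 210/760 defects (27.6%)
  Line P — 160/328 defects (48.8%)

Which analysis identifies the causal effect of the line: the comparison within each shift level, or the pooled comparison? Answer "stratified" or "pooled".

Nothing the line does changes shift; the imbalance is an allocation artefact. With shift also predicting the outcome, the pooled figure is confounded, and the within-stratum comparison is the causal one.
Within each level — night shift: 5.7% vs 12.0%; day shift: 27.6% vs 48.8% — Line S is lower every time.

stratified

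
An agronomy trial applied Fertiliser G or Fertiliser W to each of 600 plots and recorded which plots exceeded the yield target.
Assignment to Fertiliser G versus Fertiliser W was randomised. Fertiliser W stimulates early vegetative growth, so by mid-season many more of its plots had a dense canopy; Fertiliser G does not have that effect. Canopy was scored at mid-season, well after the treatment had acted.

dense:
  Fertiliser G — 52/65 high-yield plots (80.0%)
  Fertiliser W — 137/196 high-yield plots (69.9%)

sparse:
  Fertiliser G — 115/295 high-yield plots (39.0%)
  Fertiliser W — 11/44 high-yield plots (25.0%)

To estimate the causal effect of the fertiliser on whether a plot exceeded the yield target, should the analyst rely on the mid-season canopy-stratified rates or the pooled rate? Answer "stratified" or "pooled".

pooled

The mid-season canopy-specific comparison favours Fertiliser G throughout, but the pooled figures favour Fertiliser W. The question is whether to condition on mid-season canopy.
Mid-season canopy here is a post-treatment variable shaped by the fertiliser; conditioning on it would introduce bias rather than remove it. The overall comparison is the causal one.
Pooled: Fertiliser G 46.4% vs Fertiliser W 61.7%; Fertiliser W is higher overall.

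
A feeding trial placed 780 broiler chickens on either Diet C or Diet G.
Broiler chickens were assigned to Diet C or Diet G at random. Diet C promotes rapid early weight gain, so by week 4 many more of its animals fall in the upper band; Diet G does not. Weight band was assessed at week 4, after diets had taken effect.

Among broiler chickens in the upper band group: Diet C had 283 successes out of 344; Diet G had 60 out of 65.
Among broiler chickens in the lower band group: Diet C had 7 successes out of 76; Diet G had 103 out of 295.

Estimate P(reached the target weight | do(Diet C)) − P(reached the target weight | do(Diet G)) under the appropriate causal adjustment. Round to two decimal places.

+0.24

Week-4 weight band lies on the pathway diet → week-4 weight band → outcome, so adjusting for it blocks the indirect effect. For the total causal effect of diet, use the unadjusted pooled rates.
The causal difference is the pooled difference: 0.690 − 0.453 = +0.238.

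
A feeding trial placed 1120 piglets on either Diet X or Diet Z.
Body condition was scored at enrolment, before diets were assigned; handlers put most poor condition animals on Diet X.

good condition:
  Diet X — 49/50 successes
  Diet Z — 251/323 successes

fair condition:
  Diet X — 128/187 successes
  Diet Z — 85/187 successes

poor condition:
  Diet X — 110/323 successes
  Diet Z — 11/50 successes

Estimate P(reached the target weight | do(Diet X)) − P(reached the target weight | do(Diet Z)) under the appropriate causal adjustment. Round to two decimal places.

The starting body condition-specific comparison favours Diet X throughout, but the pooled figures favour Diet Z. The question is whether to condition on starting body condition.
Starting body condition satisfies the back-door criterion: it is not a descendant of the diet, and it blocks the spurious path from diet to outcome. Adjusting for it (i.e., using the within-starting body condition rates) gives the causal effect.
Adjusting over the population distribution of starting body condition: 0.333·(0.980−0.777) + 0.334·(0.684−0.455) + 0.333·(0.341−0.220) = +0.185.

+0.18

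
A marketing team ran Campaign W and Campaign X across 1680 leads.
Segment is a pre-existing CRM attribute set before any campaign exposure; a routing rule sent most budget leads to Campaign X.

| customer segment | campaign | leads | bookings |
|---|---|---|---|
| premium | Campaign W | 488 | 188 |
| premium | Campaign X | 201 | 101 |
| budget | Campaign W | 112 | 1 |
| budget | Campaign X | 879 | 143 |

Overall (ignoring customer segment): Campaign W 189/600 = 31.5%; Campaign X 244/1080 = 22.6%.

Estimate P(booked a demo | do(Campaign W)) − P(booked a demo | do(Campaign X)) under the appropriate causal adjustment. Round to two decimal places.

-0.14

Within every customer segment level Campaign X has the higher rate, yet pooled Campaign W does — Simpson's reversal.
The imbalance in customer segment arose from how leads were allocated, not from anything the campaign did; and customer segment independently affects the outcome. The pooled gap is confounded — condition on customer segment.
Adjusting over the population distribution of customer segment: 0.410·(0.385−0.502) + 0.590·(0.009−0.163) = -0.139.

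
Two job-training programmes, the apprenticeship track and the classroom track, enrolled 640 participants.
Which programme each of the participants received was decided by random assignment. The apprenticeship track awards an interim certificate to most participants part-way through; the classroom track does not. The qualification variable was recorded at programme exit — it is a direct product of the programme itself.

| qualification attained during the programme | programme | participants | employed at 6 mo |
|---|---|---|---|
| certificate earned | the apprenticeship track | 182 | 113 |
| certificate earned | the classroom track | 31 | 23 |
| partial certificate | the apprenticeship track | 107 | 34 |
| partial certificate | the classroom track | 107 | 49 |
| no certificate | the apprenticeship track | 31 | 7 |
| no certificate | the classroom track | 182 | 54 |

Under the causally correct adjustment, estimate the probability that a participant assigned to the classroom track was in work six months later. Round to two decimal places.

Because the programme influences qualification attained during the programme, qualification attained during the programme is a post-treatment mediator, not a confounder. Stratifying on it would bias the estimate; the causal effect is the crude pooled difference.
So P(outcome | do(the classroom track)) is just the pooled rate for the classroom track: 126/320 = 0.394.

0.39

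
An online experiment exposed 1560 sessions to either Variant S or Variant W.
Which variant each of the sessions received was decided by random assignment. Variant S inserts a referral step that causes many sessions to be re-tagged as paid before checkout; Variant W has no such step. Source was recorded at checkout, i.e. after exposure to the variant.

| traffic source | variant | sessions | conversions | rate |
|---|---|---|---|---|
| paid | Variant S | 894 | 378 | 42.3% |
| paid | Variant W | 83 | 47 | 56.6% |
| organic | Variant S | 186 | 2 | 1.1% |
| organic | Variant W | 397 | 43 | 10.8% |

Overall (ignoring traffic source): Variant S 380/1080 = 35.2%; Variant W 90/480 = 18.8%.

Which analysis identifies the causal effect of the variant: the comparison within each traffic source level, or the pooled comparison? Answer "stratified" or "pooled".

pooled

Within every traffic source level Variant W has the higher rate, yet pooled Variant S does — Simpson's reversal.
Traffic source is downstream of the variant. One should not condition on a consequence of treatment, so the overall rates are the right comparison.
Pooled: Variant S 35.2% vs Variant W 18.8%; Variant S is higher overall.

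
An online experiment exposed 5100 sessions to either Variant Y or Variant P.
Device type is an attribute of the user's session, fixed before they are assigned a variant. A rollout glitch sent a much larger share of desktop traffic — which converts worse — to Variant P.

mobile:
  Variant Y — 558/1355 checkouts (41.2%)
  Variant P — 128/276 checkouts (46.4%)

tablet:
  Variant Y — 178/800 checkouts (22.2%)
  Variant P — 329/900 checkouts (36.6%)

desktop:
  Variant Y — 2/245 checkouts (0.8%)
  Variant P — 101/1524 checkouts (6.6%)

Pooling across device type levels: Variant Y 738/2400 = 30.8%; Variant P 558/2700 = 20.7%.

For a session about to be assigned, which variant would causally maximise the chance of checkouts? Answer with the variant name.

Variant P

Within every device type level Variant P has the higher rate, yet pooled Variant Y does — Simpson's reversal.
Device type differs across variants for reasons unrelated to any effect of the variant itself, and it separately predicts the outcome — a classic confounder. We must compare within device type levels.
Within each level — mobile: 41.2% vs 46.4%; tablet: 22.2% vs 36.6%; desktop: 0.8% vs 6.6% — Variant P is higher every time.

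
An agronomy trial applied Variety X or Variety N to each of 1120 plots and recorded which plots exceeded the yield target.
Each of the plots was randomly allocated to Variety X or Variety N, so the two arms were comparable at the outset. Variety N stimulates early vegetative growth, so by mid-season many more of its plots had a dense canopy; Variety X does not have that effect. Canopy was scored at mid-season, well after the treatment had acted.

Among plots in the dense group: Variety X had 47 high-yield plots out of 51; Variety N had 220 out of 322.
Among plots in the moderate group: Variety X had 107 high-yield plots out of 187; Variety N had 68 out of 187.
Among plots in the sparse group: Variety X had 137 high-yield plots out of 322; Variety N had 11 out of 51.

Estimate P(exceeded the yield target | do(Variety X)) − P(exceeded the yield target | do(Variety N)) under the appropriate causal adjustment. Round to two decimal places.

-0.01

Mid-season canopy lies on the pathway variety → mid-season canopy → outcome, so adjusting for it blocks the indirect effect. For the total causal effect of variety, use the unadjusted pooled rates.
The causal difference is the pooled difference: 0.520 − 0.534 = -0.014.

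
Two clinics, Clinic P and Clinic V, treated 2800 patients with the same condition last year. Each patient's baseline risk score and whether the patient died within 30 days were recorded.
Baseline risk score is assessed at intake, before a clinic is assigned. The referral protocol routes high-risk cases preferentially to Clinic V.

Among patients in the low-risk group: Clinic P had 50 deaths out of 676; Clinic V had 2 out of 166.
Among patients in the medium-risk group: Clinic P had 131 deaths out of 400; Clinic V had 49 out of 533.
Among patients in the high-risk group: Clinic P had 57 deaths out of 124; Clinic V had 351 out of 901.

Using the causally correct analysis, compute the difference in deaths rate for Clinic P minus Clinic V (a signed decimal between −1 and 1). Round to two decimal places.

Clinic V is lower inside every baseline risk score stratum but Clinic P is lower in aggregate. Whether to stratify depends on how baseline risk score relates to the clinic.
Here baseline risk score is a common cause — it drives both which clinic a case falls under and the outcome. The crude comparison mixes populations; the stratum-specific rates are the causally relevant ones.
Adjusting over the population distribution of baseline risk score: 0.301·(0.074−0.012) + 0.333·(0.328−0.092) + 0.366·(0.460−0.390) = +0.123.

+0.12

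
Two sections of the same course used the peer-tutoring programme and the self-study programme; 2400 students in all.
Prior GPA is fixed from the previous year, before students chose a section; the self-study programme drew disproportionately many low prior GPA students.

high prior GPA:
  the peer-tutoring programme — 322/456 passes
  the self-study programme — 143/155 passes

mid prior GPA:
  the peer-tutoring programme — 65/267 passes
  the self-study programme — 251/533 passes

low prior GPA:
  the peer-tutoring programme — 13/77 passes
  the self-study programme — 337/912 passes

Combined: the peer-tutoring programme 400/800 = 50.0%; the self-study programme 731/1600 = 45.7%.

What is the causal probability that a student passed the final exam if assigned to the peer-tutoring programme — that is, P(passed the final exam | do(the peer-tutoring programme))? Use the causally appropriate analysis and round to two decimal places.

0.33

Prior GPA band is set before the teaching method has any effect — it is not caused by the teaching method — and it independently drives the outcome. That makes it a confounder, so the causal comparison is within prior GPA band levels.
Standardising the peer-tutoring programme to the population prior GPA band mix: 0.255·322/456 + 0.333·65/267 + 0.412·13/77 = 0.330.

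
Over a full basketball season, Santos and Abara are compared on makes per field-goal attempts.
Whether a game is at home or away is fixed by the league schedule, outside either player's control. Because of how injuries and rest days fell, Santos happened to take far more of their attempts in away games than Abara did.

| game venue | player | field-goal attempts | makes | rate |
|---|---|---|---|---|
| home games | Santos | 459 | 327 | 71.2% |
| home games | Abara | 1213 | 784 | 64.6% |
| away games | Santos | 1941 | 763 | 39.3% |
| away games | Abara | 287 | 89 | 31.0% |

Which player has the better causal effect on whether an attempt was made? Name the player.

Nothing the player does changes game venue; the imbalance is an allocation artefact. With game venue also predicting the outcome, the pooled figure is confounded, and the within-stratum comparison is the causal one.
Within each level — home games: 71.2% vs 64.6%; away games: 39.3% vs 31.0% — Santos is higher every time.

Santos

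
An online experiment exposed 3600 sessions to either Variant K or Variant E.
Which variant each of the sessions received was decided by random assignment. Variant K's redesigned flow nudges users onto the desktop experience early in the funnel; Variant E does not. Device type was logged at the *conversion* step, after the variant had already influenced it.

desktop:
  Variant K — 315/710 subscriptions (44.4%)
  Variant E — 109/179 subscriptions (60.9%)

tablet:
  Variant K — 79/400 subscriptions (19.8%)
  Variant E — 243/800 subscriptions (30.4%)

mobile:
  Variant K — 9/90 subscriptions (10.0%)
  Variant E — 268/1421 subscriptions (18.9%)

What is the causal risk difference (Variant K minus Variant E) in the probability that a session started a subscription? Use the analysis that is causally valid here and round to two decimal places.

The stratified and pooled comparisons disagree (Variant E wins within each device type; Variant K wins overall), so the answer turns on the causal role of device type.
Device type lies on the pathway variant → device type → outcome, so adjusting for it blocks the indirect effect. For the total causal effect of variant, use the unadjusted pooled rates.
The causal difference is the pooled difference: 0.336 − 0.258 = +0.077.

+0.08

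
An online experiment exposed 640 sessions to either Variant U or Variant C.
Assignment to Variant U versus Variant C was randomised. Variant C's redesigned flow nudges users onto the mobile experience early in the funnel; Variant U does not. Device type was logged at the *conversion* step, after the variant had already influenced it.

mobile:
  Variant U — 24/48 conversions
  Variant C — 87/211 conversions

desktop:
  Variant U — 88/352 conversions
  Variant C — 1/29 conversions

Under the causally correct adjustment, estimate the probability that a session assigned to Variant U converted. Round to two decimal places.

Variant U is higher inside every device type stratum but Variant C is higher in aggregate. Whether to stratify depends on how device type relates to the variant.
Because the variant influences device type, device type is a post-treatment mediator, not a confounder. Stratifying on it would bias the estimate; the causal effect is the crude pooled difference.
So P(outcome | do(Variant U)) is just the pooled rate for Variant U: 112/400 = 0.280.

0.28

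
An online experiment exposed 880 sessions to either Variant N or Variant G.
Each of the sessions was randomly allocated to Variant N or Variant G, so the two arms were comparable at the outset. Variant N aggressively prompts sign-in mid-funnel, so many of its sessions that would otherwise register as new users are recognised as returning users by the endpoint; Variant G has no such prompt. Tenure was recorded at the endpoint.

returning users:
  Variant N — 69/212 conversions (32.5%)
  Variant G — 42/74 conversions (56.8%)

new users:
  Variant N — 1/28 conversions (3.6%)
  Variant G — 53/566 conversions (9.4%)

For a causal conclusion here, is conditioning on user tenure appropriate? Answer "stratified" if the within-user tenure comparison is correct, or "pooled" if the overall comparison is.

Within every user tenure level Variant G has the higher rate, yet pooled Variant N does — Simpson's reversal.
User tenure is recorded after the variant and is itself shifted by it — it sits on the causal path from variant to outcome. Conditioning on a mediator would strip out part of the effect we want; the pooled comparison gives the total causal effect.
Pooled: Variant N 29.2% vs Variant G 14.8%; Variant N is higher overall.

pooled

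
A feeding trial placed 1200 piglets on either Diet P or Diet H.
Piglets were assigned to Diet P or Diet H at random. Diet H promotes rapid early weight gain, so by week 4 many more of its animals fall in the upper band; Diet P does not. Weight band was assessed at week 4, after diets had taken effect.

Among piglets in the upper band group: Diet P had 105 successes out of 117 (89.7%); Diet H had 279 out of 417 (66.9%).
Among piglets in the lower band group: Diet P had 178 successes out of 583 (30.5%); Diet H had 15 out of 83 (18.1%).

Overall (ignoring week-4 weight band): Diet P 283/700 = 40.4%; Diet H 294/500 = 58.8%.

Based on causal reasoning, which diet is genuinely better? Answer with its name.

Diet H

The stratified and pooled comparisons disagree (Diet P wins within each week-4 weight band; Diet H wins overall), so the answer turns on the causal role of week-4 weight band.
Week-4 weight band lies on the pathway diet → week-4 weight band → outcome, so adjusting for it blocks the indirect effect. For the total causal effect of diet, use the unadjusted pooled rates.
Pooled: Diet P 40.4% vs Diet H 58.8%; Diet H is higher overall.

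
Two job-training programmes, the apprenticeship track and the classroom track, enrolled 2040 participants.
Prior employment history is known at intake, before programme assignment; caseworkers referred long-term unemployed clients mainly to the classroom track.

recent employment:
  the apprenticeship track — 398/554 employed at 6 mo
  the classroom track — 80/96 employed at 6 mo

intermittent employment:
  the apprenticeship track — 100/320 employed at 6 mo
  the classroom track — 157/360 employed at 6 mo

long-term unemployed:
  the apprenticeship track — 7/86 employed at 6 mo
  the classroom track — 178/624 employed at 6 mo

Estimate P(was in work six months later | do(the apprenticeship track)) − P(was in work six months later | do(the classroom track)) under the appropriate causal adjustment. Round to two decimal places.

Prior employment history differs across programmes for reasons unrelated to any effect of the programme itself, and it separately predicts the outcome — a classic confounder. We must compare within prior employment history levels.
Adjusting over the population distribution of prior employment history: 0.319·(0.718−0.833) + 0.333·(0.312−0.436) + 0.348·(0.081−0.285) = -0.149.

-0.15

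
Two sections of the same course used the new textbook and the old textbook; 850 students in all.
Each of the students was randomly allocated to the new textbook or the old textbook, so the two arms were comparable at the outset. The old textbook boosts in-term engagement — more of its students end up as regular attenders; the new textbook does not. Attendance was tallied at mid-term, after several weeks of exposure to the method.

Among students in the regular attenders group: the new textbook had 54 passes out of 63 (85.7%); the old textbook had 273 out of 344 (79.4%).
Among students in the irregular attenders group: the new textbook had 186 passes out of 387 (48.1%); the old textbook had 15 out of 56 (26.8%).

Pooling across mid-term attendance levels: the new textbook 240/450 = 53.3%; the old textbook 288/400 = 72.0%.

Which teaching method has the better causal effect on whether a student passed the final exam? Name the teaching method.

the old textbook

The mid-term attendance-specific comparison favours the new textbook throughout, but the pooled figures favour the old textbook. The question is whether to condition on mid-term attendance.
Mid-term attendance lies on the pathway teaching method → mid-term attendance → outcome, so adjusting for it blocks the indirect effect. For the total causal effect of teaching method, use the unadjusted pooled rates.
Pooled: the new textbook 53.3% vs the old textbook 72.0%; the old textbook is higher overall.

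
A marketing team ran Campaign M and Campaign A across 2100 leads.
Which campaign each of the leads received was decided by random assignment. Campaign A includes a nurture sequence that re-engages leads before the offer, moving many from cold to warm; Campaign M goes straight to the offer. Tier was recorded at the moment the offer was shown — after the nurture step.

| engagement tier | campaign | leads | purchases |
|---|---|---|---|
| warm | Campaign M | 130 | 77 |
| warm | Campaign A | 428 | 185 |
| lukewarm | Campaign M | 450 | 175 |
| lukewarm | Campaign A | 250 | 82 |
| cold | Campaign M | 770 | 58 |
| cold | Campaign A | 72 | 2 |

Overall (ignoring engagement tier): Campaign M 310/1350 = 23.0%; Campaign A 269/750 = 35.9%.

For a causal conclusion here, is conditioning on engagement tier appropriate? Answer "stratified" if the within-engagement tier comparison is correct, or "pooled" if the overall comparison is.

Engagement tier is recorded after the campaign and is itself shifted by it — it sits on the causal path from campaign to outcome. Conditioning on a mediator would strip out part of the effect we want; the pooled comparison gives the total causal effect.
Pooled: Campaign M 23.0% vs Campaign A 35.9%; Campaign A is higher overall.

pooled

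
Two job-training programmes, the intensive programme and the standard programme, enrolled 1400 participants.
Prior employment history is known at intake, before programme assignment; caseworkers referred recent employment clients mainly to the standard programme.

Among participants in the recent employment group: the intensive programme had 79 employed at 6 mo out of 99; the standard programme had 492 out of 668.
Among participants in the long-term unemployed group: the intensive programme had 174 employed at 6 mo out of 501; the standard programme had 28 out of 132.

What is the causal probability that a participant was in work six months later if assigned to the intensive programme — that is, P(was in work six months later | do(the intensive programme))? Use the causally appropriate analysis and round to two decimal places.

The imbalance in prior employment history arose from how participants were allocated, not from anything the programme did; and prior employment history independently affects the outcome. The pooled gap is confounded — condition on prior employment history.
Standardising the intensive programme to the population prior employment history mix: 0.548·79/99 + 0.452·174/501 = 0.594.

0.59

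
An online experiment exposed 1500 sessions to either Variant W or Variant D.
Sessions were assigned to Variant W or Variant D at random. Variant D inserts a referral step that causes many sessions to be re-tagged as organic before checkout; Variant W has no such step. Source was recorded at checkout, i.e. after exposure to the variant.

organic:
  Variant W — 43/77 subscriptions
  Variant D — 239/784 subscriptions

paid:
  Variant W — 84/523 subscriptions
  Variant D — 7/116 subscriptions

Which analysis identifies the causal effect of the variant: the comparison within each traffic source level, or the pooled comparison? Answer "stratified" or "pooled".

The distribution of traffic source is itself part of what the variant does — it is an intermediate outcome. Holding it fixed would remove that part of the effect; the total effect is the pooled difference.
Pooled: Variant W 21.2% vs Variant D 27.3%; Variant D is higher overall.

pooled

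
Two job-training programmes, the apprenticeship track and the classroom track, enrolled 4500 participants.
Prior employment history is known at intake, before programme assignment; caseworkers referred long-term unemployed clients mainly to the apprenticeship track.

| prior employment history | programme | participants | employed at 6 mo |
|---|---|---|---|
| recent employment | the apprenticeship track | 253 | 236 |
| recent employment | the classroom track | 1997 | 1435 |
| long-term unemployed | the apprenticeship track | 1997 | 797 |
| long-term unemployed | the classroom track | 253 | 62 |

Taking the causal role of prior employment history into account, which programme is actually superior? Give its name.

the apprenticeship track

The prior employment history-specific comparison favours the apprenticeship track throughout, but the pooled figures favour the classroom track. The question is whether to condition on prior employment history.
Prior employment history differs across programmes for reasons unrelated to any effect of the programme itself, and it separately predicts the outcome — a classic confounder. We must compare within prior employment history levels.
Within each level — recent employment: 93.3% vs 71.9%; long-term unemployed: 39.9% vs 24.5% — the apprenticeship track is higher every time.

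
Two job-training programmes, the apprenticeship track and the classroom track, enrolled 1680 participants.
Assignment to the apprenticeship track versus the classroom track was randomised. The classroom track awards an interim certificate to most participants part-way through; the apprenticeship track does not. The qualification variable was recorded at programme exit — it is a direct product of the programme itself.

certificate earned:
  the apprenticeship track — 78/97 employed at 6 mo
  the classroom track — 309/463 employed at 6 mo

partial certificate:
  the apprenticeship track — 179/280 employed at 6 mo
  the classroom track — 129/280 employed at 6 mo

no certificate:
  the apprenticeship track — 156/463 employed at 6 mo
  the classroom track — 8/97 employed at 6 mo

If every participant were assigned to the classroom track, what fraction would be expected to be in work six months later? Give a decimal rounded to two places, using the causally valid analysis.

0.53

Because the programme influences qualification attained during the programme, qualification attained during the programme is a post-treatment mediator, not a confounder. Stratifying on it would bias the estimate; the causal effect is the crude pooled difference.
So P(outcome | do(the classroom track)) is just the pooled rate for the classroom track: 446/840 = 0.531.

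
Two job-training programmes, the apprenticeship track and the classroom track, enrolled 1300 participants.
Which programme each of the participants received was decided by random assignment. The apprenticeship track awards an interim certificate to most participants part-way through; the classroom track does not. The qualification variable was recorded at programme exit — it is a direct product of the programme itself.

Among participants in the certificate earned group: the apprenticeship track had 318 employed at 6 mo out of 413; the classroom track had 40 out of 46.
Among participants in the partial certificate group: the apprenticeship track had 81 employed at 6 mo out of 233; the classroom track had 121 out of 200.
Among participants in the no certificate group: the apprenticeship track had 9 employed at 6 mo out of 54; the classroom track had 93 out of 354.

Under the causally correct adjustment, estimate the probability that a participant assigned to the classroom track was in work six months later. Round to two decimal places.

0.42

Because the programme influences qualification attained during the programme, qualification attained during the programme is a post-treatment mediator, not a confounder. Stratifying on it would bias the estimate; the causal effect is the crude pooled difference.
So P(outcome | do(the classroom track)) is just the pooled rate for the classroom track: 254/600 = 0.423.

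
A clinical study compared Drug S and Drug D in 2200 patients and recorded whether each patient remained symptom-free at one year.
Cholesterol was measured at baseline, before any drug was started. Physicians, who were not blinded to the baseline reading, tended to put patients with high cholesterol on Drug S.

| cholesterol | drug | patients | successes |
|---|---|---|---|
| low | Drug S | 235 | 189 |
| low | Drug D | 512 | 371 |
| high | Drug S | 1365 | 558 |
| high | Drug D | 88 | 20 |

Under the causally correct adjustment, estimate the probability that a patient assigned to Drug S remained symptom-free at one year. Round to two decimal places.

Within every cholesterol level Drug S has the higher rate, yet pooled Drug D does — Simpson's reversal.
Cholesterol is set before the drug has any effect — it is not caused by the drug — and it independently drives the outcome. That makes it a confounder, so the causal comparison is within cholesterol levels.
Standardising Drug S to the population cholesterol mix: 0.340·189/235 + 0.660·558/1365 = 0.543.

0.54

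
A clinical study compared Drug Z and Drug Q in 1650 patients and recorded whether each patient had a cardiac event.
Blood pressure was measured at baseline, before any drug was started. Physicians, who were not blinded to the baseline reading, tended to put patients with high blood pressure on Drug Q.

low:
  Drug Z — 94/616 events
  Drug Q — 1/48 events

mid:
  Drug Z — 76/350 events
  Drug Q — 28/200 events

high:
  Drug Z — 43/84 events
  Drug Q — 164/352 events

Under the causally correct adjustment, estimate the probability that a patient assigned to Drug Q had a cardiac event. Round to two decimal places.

0.18

The stratified and pooled comparisons disagree (Drug Q wins within each blood pressure; Drug Z wins overall), so the answer turns on the causal role of blood pressure.
The imbalance in blood pressure arose from how patients were allocated, not from anything the drug did; and blood pressure independently affects the outcome. The pooled gap is confounded — condition on blood pressure.
Standardising Drug Q to the population blood pressure mix: 0.402·1/48 + 0.333·28/200 + 0.264·164/352 = 0.178.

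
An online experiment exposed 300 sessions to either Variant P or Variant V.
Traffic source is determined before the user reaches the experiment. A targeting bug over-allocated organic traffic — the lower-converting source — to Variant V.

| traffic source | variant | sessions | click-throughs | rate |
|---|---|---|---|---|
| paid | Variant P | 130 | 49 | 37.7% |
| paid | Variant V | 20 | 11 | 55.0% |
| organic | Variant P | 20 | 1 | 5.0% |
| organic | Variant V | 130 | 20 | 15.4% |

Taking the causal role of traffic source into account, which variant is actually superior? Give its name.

The imbalance in traffic source arose from how sessions were allocated, not from anything the variant did; and traffic source independently affects the outcome. The pooled gap is confounded — condition on traffic source.
Within each level — paid: 37.7% vs 55.0%; organic: 5.0% vs 15.4% — Variant V is higher every time.

Variant V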